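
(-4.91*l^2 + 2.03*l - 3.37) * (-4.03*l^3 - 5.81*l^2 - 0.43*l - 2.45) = 19.7873*l^5 + 20.3462*l^4 + 3.8981*l^3 + 30.7363*l^2 - 3.5244*l + 8.2565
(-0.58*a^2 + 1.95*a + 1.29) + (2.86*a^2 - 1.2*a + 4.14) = 2.28*a^2 + 0.75*a + 5.43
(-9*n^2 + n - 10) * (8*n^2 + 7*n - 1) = -72*n^4 - 55*n^3 - 64*n^2 - 71*n + 10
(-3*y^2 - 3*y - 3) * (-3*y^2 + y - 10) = 9*y^4 + 6*y^3 + 36*y^2 + 27*y + 30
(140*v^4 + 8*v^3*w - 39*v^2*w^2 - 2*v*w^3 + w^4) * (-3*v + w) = -420*v^5 + 116*v^4*w + 125*v^3*w^2 - 33*v^2*w^3 - 5*v*w^4 + w^5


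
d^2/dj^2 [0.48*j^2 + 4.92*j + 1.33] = 0.960000000000000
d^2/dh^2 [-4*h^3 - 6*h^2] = -24*h - 12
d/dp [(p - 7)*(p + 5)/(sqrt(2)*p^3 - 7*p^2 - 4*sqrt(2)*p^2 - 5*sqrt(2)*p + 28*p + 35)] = ((p - 7)*(p + 5)*(-3*sqrt(2)*p^2 + 8*sqrt(2)*p + 14*p - 28 + 5*sqrt(2)) + 2*(p - 1)*(sqrt(2)*p^3 - 7*p^2 - 4*sqrt(2)*p^2 - 5*sqrt(2)*p + 28*p + 35))/(sqrt(2)*p^3 - 7*p^2 - 4*sqrt(2)*p^2 - 5*sqrt(2)*p + 28*p + 35)^2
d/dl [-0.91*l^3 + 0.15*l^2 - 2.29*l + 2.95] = -2.73*l^2 + 0.3*l - 2.29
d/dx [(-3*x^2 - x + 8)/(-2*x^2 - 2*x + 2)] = (x^2 + 5*x + 7/2)/(x^4 + 2*x^3 - x^2 - 2*x + 1)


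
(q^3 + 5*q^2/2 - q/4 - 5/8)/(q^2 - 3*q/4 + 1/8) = (4*q^2 + 12*q + 5)/(4*q - 1)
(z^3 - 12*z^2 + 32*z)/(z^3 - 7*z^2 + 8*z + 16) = z*(z - 8)/(z^2 - 3*z - 4)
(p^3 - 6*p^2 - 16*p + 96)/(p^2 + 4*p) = p - 10 + 24/p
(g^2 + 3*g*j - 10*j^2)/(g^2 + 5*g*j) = (g - 2*j)/g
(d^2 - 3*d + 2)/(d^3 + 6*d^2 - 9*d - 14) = (d - 1)/(d^2 + 8*d + 7)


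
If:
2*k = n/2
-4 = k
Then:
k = -4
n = -16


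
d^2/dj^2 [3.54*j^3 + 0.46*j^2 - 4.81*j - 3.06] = 21.24*j + 0.92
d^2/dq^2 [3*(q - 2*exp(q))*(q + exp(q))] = -3*q*exp(q) - 24*exp(2*q) - 6*exp(q) + 6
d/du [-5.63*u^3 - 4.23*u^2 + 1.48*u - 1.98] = -16.89*u^2 - 8.46*u + 1.48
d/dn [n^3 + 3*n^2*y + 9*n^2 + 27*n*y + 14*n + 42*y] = 3*n^2 + 6*n*y + 18*n + 27*y + 14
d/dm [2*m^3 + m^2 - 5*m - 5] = 6*m^2 + 2*m - 5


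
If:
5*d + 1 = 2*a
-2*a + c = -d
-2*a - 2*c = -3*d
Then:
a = -1/4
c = -1/5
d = -3/10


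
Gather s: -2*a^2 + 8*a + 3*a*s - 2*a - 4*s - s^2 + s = -2*a^2 + 6*a - s^2 + s*(3*a - 3)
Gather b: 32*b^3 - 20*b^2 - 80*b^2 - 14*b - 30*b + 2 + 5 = 32*b^3 - 100*b^2 - 44*b + 7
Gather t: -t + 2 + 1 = 3 - t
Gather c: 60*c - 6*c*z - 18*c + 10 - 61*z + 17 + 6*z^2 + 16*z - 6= c*(42 - 6*z) + 6*z^2 - 45*z + 21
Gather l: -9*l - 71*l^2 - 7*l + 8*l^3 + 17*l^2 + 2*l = 8*l^3 - 54*l^2 - 14*l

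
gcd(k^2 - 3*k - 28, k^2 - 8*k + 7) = k - 7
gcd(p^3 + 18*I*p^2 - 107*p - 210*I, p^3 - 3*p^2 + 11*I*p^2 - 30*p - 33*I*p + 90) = p^2 + 11*I*p - 30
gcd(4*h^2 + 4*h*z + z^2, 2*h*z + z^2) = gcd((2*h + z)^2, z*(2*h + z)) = 2*h + z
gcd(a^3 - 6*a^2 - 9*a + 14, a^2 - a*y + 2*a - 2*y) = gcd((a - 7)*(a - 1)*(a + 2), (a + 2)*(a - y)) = a + 2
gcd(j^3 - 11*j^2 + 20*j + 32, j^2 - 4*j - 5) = j + 1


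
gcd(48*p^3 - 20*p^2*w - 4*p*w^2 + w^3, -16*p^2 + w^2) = 4*p + w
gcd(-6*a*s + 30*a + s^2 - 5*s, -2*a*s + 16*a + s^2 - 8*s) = 1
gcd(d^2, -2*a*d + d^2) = d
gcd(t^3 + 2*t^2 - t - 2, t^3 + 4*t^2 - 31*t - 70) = t + 2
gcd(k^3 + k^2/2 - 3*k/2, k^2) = k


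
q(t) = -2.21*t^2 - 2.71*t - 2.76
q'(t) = -4.42*t - 2.71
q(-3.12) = -15.82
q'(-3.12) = 11.08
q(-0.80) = -2.01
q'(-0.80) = 0.83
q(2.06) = -17.72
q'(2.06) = -11.82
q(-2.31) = -8.29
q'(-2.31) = 7.50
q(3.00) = -30.78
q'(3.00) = -15.97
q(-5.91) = -63.94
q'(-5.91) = 23.41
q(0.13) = -3.15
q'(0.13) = -3.28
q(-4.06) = -28.19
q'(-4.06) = 15.24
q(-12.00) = -288.48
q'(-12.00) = 50.33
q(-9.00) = -157.38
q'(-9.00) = 37.07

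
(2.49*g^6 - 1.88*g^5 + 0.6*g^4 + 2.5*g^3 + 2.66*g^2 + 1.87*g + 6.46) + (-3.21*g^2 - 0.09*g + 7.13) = 2.49*g^6 - 1.88*g^5 + 0.6*g^4 + 2.5*g^3 - 0.55*g^2 + 1.78*g + 13.59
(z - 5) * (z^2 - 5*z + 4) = z^3 - 10*z^2 + 29*z - 20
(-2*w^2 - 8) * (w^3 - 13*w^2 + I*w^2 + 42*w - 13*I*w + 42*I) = -2*w^5 + 26*w^4 - 2*I*w^4 - 92*w^3 + 26*I*w^3 + 104*w^2 - 92*I*w^2 - 336*w + 104*I*w - 336*I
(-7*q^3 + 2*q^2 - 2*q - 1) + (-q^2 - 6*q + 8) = -7*q^3 + q^2 - 8*q + 7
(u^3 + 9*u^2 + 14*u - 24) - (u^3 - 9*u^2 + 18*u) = 18*u^2 - 4*u - 24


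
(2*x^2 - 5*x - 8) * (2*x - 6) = 4*x^3 - 22*x^2 + 14*x + 48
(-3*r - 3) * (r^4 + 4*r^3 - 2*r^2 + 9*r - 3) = -3*r^5 - 15*r^4 - 6*r^3 - 21*r^2 - 18*r + 9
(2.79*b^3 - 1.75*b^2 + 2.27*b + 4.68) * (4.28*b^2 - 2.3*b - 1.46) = 11.9412*b^5 - 13.907*b^4 + 9.6672*b^3 + 17.3644*b^2 - 14.0782*b - 6.8328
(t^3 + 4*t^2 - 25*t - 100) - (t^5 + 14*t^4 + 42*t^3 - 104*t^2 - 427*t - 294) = -t^5 - 14*t^4 - 41*t^3 + 108*t^2 + 402*t + 194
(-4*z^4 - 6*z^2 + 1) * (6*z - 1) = -24*z^5 + 4*z^4 - 36*z^3 + 6*z^2 + 6*z - 1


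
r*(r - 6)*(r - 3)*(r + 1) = r^4 - 8*r^3 + 9*r^2 + 18*r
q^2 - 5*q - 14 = (q - 7)*(q + 2)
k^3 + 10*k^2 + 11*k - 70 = (k - 2)*(k + 5)*(k + 7)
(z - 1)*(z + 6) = z^2 + 5*z - 6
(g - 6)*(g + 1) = g^2 - 5*g - 6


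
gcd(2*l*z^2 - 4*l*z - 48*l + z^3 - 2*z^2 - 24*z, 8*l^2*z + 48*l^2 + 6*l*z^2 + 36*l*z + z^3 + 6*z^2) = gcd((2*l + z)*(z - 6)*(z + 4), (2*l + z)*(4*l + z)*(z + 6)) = 2*l + z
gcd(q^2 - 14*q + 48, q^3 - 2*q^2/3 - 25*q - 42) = q - 6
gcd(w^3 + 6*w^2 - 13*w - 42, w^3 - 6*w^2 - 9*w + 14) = w + 2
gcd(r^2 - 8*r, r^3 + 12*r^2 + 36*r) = r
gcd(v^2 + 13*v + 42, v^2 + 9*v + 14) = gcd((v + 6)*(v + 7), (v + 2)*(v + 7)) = v + 7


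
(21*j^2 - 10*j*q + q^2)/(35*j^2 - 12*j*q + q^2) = (-3*j + q)/(-5*j + q)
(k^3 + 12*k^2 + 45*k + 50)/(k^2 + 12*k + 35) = (k^2 + 7*k + 10)/(k + 7)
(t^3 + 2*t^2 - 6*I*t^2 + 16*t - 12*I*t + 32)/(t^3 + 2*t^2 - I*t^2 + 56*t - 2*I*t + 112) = (t + 2*I)/(t + 7*I)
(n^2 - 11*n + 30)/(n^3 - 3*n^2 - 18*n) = (n - 5)/(n*(n + 3))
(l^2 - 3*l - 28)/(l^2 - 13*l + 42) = (l + 4)/(l - 6)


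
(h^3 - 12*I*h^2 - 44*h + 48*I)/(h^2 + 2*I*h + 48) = (h^2 - 6*I*h - 8)/(h + 8*I)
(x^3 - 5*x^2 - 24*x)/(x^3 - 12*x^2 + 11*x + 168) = x/(x - 7)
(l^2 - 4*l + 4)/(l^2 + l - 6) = (l - 2)/(l + 3)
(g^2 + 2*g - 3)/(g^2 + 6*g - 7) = (g + 3)/(g + 7)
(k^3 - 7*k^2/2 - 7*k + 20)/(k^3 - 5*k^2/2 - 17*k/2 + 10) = (k - 2)/(k - 1)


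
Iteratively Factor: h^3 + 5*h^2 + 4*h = (h)*(h^2 + 5*h + 4) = h*(h + 4)*(h + 1)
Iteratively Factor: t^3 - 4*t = (t - 2)*(t^2 + 2*t) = t*(t - 2)*(t + 2)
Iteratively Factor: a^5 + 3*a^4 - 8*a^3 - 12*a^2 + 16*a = (a)*(a^4 + 3*a^3 - 8*a^2 - 12*a + 16) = a*(a - 2)*(a^3 + 5*a^2 + 2*a - 8) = a*(a - 2)*(a - 1)*(a^2 + 6*a + 8) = a*(a - 2)*(a - 1)*(a + 2)*(a + 4)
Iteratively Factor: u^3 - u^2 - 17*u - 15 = (u + 3)*(u^2 - 4*u - 5) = (u + 1)*(u + 3)*(u - 5)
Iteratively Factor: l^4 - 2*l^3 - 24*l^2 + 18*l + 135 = (l - 5)*(l^3 + 3*l^2 - 9*l - 27) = (l - 5)*(l + 3)*(l^2 - 9) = (l - 5)*(l - 3)*(l + 3)*(l + 3)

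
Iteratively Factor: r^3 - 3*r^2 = (r - 3)*(r^2) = r*(r - 3)*(r)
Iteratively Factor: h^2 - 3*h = (h)*(h - 3)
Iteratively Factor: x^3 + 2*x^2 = (x)*(x^2 + 2*x) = x^2*(x + 2)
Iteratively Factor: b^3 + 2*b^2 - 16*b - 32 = (b - 4)*(b^2 + 6*b + 8) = (b - 4)*(b + 2)*(b + 4)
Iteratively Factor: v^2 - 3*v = (v - 3)*(v)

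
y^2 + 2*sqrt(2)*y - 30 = (y - 3*sqrt(2))*(y + 5*sqrt(2))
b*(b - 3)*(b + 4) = b^3 + b^2 - 12*b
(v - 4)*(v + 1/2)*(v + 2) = v^3 - 3*v^2/2 - 9*v - 4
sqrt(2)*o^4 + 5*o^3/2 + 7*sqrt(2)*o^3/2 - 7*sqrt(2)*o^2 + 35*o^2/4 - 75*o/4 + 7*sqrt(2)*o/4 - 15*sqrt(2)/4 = (o - 3/2)*(o + 5)*(o + sqrt(2))*(sqrt(2)*o + 1/2)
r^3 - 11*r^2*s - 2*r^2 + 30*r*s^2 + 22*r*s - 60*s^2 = (r - 2)*(r - 6*s)*(r - 5*s)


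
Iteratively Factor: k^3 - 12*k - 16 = (k - 4)*(k^2 + 4*k + 4) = (k - 4)*(k + 2)*(k + 2)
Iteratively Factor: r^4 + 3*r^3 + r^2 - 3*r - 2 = (r + 1)*(r^3 + 2*r^2 - r - 2) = (r + 1)^2*(r^2 + r - 2) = (r + 1)^2*(r + 2)*(r - 1)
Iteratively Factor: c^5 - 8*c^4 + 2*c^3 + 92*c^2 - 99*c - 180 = (c + 1)*(c^4 - 9*c^3 + 11*c^2 + 81*c - 180) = (c - 5)*(c + 1)*(c^3 - 4*c^2 - 9*c + 36) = (c - 5)*(c - 3)*(c + 1)*(c^2 - c - 12) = (c - 5)*(c - 3)*(c + 1)*(c + 3)*(c - 4)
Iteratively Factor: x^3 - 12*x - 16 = (x - 4)*(x^2 + 4*x + 4) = (x - 4)*(x + 2)*(x + 2)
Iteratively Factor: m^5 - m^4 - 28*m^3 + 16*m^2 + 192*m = (m - 4)*(m^4 + 3*m^3 - 16*m^2 - 48*m) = m*(m - 4)*(m^3 + 3*m^2 - 16*m - 48) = m*(m - 4)*(m + 4)*(m^2 - m - 12) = m*(m - 4)*(m + 3)*(m + 4)*(m - 4)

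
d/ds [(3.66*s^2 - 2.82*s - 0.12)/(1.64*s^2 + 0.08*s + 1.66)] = (4.9176*s^2 + 12.5448*s - 4.6716)/(2.6896*s^4 + 0.2624*s^3 + 5.4512*s^2 + 0.2656*s + 2.7556)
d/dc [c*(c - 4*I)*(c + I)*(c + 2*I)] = 4*c^3 - 3*I*c^2 + 20*c + 8*I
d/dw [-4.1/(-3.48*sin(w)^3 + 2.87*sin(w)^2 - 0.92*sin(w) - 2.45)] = (-42.804*sin(w)^2 + 23.534*sin(w) - 3.772)*cos(w)/(3.48*sin(w)^3 - 2.87*sin(w)^2 + 0.92*sin(w) + 2.45)^2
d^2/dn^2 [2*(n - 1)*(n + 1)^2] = 12*n + 4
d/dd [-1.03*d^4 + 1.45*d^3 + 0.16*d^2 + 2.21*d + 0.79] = -4.12*d^3 + 4.35*d^2 + 0.32*d + 2.21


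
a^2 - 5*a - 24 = (a - 8)*(a + 3)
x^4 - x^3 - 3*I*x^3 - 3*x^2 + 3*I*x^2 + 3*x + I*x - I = (x - 1)*(x - I)^3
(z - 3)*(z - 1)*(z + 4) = z^3 - 13*z + 12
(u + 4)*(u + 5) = u^2 + 9*u + 20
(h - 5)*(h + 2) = h^2 - 3*h - 10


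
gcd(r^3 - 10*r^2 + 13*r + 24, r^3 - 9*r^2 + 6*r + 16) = r^2 - 7*r - 8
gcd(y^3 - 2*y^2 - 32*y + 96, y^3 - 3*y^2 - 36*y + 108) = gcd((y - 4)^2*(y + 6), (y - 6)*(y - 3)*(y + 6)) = y + 6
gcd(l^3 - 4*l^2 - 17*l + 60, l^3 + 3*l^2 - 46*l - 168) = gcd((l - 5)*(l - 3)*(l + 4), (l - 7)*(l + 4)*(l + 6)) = l + 4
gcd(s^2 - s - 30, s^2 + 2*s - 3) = 1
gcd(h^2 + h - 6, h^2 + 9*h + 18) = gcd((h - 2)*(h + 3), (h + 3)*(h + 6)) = h + 3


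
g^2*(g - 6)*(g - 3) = g^4 - 9*g^3 + 18*g^2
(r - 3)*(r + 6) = r^2 + 3*r - 18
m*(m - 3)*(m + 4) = m^3 + m^2 - 12*m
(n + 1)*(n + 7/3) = n^2 + 10*n/3 + 7/3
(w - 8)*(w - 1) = w^2 - 9*w + 8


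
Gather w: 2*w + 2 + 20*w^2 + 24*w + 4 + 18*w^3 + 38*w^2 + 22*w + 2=18*w^3 + 58*w^2 + 48*w + 8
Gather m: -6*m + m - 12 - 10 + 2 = -5*m - 20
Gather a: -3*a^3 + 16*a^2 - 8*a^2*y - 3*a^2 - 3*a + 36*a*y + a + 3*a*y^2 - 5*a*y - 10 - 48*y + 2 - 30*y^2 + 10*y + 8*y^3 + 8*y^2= -3*a^3 + a^2*(13 - 8*y) + a*(3*y^2 + 31*y - 2) + 8*y^3 - 22*y^2 - 38*y - 8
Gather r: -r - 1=-r - 1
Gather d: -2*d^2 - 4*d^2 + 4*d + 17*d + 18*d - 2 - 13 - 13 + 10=-6*d^2 + 39*d - 18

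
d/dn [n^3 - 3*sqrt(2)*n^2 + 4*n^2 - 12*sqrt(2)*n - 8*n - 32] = 3*n^2 - 6*sqrt(2)*n + 8*n - 12*sqrt(2) - 8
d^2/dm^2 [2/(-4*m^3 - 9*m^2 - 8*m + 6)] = 4*(3*(4*m + 3)*(4*m^3 + 9*m^2 + 8*m - 6) - 4*(6*m^2 + 9*m + 4)^2)/(4*m^3 + 9*m^2 + 8*m - 6)^3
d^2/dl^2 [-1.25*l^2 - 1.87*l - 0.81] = -2.50000000000000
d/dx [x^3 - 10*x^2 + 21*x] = 3*x^2 - 20*x + 21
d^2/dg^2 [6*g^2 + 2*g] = 12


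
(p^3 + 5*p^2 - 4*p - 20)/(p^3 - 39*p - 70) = (p - 2)/(p - 7)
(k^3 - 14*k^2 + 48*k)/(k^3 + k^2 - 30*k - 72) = k*(k - 8)/(k^2 + 7*k + 12)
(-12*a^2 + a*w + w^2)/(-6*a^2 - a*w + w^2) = (4*a + w)/(2*a + w)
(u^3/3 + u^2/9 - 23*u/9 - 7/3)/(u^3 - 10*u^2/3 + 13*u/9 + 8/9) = (3*u^3 + u^2 - 23*u - 21)/(9*u^3 - 30*u^2 + 13*u + 8)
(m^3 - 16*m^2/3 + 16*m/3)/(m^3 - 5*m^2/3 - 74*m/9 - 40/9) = 3*m*(3*m - 4)/(9*m^2 + 21*m + 10)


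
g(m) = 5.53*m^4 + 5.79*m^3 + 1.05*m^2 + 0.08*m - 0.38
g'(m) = 22.12*m^3 + 17.37*m^2 + 2.1*m + 0.08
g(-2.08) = 55.40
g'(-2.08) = -128.19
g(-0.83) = -0.41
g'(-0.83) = -2.34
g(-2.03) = 49.26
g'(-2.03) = -117.65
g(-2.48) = 126.75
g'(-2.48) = -235.69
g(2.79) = 468.84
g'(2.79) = 621.54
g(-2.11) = 59.35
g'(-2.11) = -134.81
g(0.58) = 1.78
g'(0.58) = 11.46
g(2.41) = 273.51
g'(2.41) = 415.65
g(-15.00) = 260649.67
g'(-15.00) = -70778.17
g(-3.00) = 300.43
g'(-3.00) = -447.13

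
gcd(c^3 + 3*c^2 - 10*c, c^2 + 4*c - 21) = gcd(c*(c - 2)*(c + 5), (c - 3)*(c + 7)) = 1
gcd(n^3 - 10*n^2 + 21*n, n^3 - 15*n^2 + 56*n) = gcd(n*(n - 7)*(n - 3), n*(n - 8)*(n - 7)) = n^2 - 7*n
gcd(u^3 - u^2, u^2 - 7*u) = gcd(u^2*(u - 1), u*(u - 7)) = u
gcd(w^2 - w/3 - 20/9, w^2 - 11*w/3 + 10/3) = w - 5/3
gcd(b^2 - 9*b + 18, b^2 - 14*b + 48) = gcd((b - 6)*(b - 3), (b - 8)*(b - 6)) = b - 6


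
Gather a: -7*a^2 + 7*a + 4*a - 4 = -7*a^2 + 11*a - 4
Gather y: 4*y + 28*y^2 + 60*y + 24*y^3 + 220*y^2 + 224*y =24*y^3 + 248*y^2 + 288*y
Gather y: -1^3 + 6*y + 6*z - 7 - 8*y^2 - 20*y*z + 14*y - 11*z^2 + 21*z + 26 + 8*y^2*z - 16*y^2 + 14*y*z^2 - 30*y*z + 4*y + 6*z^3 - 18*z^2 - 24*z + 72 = y^2*(8*z - 24) + y*(14*z^2 - 50*z + 24) + 6*z^3 - 29*z^2 + 3*z + 90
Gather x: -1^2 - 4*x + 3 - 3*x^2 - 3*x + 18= -3*x^2 - 7*x + 20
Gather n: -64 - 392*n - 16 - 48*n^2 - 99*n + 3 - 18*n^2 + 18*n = -66*n^2 - 473*n - 77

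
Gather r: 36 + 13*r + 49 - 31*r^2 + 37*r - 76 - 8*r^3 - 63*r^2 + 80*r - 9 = -8*r^3 - 94*r^2 + 130*r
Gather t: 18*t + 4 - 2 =18*t + 2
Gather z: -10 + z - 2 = z - 12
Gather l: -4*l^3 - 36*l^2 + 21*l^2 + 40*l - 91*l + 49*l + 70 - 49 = -4*l^3 - 15*l^2 - 2*l + 21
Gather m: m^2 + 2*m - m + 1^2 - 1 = m^2 + m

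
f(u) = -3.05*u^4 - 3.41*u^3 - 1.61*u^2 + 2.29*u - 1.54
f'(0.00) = 2.29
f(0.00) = -1.54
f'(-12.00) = 19649.41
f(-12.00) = -57613.18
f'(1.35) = -50.72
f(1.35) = -19.90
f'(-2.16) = 84.46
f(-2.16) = -46.02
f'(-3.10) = 277.41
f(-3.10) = -204.20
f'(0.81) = -13.51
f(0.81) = -3.87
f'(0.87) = -16.29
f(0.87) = -4.76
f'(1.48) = -64.43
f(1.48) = -27.37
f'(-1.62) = 32.53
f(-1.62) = -15.98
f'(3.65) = -739.00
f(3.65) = -721.79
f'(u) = -12.2*u^3 - 10.23*u^2 - 3.22*u + 2.29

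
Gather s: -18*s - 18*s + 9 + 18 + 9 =36 - 36*s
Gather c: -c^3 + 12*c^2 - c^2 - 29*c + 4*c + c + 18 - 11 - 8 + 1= -c^3 + 11*c^2 - 24*c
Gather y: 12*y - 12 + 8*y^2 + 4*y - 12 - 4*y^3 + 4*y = -4*y^3 + 8*y^2 + 20*y - 24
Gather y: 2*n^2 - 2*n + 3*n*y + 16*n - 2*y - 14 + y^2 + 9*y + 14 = 2*n^2 + 14*n + y^2 + y*(3*n + 7)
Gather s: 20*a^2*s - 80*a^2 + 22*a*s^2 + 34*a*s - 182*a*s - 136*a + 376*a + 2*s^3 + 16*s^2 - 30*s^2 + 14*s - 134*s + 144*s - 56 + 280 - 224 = -80*a^2 + 240*a + 2*s^3 + s^2*(22*a - 14) + s*(20*a^2 - 148*a + 24)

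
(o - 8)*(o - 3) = o^2 - 11*o + 24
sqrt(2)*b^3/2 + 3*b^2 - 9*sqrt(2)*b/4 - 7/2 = (b - sqrt(2))*(b + 7*sqrt(2)/2)*(sqrt(2)*b/2 + 1/2)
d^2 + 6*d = d*(d + 6)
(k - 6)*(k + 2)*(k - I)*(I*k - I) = I*k^4 + k^3 - 5*I*k^3 - 5*k^2 - 8*I*k^2 - 8*k + 12*I*k + 12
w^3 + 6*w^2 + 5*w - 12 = (w - 1)*(w + 3)*(w + 4)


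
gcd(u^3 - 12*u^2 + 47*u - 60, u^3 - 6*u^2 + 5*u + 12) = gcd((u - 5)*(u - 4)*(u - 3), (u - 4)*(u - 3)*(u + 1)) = u^2 - 7*u + 12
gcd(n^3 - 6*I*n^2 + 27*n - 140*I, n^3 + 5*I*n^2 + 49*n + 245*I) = n^2 - 2*I*n + 35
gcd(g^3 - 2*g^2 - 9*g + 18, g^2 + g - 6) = g^2 + g - 6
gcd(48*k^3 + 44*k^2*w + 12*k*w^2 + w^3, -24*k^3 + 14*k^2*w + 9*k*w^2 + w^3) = 24*k^2 + 10*k*w + w^2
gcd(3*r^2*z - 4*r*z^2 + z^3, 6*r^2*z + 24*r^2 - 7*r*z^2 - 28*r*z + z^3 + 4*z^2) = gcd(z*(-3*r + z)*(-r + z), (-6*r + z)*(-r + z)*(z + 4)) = -r + z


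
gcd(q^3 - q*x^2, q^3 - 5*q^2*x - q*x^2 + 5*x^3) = -q^2 + x^2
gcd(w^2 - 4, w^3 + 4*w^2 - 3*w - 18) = w - 2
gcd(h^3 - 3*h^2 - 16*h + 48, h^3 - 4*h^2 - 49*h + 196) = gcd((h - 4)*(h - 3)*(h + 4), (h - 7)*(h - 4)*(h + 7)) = h - 4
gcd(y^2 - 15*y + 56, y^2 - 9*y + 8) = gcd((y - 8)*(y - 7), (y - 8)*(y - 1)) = y - 8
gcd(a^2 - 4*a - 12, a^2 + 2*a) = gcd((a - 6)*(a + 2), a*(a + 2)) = a + 2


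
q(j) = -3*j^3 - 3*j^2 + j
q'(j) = -9*j^2 - 6*j + 1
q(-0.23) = -0.35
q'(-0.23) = 1.90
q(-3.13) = 59.47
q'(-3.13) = -68.39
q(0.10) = 0.07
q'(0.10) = 0.31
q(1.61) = -18.69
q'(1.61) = -31.99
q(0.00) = 0.00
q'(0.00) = 1.00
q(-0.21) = -0.31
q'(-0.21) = 1.86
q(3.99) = -234.33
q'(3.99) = -166.22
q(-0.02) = -0.02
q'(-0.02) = 1.12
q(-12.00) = 4740.00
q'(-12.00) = -1223.00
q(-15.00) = 9435.00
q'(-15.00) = -1934.00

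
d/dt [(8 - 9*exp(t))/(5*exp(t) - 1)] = -31*exp(t)/(5*exp(t) - 1)^2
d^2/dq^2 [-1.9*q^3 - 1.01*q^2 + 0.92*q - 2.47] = -11.4*q - 2.02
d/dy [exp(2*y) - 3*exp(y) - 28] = (2*exp(y) - 3)*exp(y)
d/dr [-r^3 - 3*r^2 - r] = -3*r^2 - 6*r - 1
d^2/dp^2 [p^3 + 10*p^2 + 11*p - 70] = 6*p + 20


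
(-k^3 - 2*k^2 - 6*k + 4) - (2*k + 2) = -k^3 - 2*k^2 - 8*k + 2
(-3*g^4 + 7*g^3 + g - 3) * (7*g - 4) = -21*g^5 + 61*g^4 - 28*g^3 + 7*g^2 - 25*g + 12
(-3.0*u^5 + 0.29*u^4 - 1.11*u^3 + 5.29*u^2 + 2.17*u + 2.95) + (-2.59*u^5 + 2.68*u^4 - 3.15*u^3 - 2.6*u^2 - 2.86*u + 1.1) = -5.59*u^5 + 2.97*u^4 - 4.26*u^3 + 2.69*u^2 - 0.69*u + 4.05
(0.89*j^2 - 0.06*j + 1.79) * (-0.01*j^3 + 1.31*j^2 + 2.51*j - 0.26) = -0.0089*j^5 + 1.1665*j^4 + 2.1374*j^3 + 1.9629*j^2 + 4.5085*j - 0.4654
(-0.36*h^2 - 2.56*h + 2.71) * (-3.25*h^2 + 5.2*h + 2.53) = 1.17*h^4 + 6.448*h^3 - 23.0303*h^2 + 7.6152*h + 6.8563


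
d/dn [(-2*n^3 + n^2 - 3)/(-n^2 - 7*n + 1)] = (2*n^4 + 28*n^3 - 13*n^2 - 4*n - 21)/(n^4 + 14*n^3 + 47*n^2 - 14*n + 1)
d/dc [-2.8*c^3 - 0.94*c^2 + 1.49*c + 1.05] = -8.4*c^2 - 1.88*c + 1.49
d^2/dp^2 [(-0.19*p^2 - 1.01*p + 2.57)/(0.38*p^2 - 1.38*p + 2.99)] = (-2.77555756156289e-17*p^4 - 0.49096*p^3 + 3.521916*p^2 - 1.200876*p - 7.783614)/(0.054872*p^6 - 0.597816*p^5 + 3.466284*p^4 - 12.035808*p^3 + 27.274182*p^2 - 37.012014*p + 26.730899)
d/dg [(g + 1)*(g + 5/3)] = 2*g + 8/3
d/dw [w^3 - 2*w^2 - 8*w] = 3*w^2 - 4*w - 8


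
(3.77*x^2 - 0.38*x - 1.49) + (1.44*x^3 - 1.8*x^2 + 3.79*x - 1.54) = 1.44*x^3 + 1.97*x^2 + 3.41*x - 3.03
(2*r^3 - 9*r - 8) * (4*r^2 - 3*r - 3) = 8*r^5 - 6*r^4 - 42*r^3 - 5*r^2 + 51*r + 24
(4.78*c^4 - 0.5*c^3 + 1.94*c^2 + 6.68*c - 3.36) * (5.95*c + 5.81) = 28.441*c^5 + 24.7968*c^4 + 8.638*c^3 + 51.0174*c^2 + 18.8188*c - 19.5216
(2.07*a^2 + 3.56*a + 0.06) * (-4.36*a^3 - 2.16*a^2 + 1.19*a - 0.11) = -9.0252*a^5 - 19.9928*a^4 - 5.4879*a^3 + 3.8791*a^2 - 0.3202*a - 0.0066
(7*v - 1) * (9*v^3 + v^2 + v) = 63*v^4 - 2*v^3 + 6*v^2 - v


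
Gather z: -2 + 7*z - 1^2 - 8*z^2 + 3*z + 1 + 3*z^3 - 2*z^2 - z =3*z^3 - 10*z^2 + 9*z - 2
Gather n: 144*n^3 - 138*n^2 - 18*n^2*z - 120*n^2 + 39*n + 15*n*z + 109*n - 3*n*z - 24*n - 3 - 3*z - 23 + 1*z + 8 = 144*n^3 + n^2*(-18*z - 258) + n*(12*z + 124) - 2*z - 18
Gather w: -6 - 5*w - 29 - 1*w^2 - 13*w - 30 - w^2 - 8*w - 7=-2*w^2 - 26*w - 72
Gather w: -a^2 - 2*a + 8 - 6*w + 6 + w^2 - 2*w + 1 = -a^2 - 2*a + w^2 - 8*w + 15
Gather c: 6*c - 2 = 6*c - 2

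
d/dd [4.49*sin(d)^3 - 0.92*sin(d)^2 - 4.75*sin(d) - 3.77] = (13.47*sin(d)^2 - 1.84*sin(d) - 4.75)*cos(d)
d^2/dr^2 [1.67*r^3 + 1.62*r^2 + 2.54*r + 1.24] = 10.02*r + 3.24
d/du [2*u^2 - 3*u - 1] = 4*u - 3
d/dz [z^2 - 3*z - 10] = 2*z - 3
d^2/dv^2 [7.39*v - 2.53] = 0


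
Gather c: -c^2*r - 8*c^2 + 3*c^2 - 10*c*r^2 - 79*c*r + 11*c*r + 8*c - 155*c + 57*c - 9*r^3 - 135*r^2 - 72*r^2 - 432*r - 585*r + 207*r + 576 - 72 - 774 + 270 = c^2*(-r - 5) + c*(-10*r^2 - 68*r - 90) - 9*r^3 - 207*r^2 - 810*r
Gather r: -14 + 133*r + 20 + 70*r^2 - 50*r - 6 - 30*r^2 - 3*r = 40*r^2 + 80*r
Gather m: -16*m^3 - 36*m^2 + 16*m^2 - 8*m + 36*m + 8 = -16*m^3 - 20*m^2 + 28*m + 8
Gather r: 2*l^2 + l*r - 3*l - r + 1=2*l^2 - 3*l + r*(l - 1) + 1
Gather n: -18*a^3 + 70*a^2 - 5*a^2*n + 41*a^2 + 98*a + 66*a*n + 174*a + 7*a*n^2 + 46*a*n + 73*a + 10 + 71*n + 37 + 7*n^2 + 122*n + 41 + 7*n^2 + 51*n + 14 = -18*a^3 + 111*a^2 + 345*a + n^2*(7*a + 14) + n*(-5*a^2 + 112*a + 244) + 102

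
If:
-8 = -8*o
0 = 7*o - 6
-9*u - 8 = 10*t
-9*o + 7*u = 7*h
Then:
No Solution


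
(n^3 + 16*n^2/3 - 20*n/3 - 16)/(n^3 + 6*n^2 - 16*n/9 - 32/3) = 3*(n - 2)/(3*n - 4)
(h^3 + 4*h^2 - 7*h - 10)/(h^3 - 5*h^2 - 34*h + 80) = (h + 1)/(h - 8)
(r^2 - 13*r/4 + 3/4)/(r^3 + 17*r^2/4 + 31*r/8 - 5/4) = 2*(r - 3)/(2*r^2 + 9*r + 10)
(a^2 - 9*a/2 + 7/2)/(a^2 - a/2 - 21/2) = (a - 1)/(a + 3)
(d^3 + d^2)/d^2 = d + 1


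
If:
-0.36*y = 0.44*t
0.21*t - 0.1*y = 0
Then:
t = 0.00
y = 0.00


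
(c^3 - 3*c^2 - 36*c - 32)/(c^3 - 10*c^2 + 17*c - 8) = (c^2 + 5*c + 4)/(c^2 - 2*c + 1)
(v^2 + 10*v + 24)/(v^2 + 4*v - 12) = (v + 4)/(v - 2)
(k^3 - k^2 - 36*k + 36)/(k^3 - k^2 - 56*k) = (-k^3 + k^2 + 36*k - 36)/(k*(-k^2 + k + 56))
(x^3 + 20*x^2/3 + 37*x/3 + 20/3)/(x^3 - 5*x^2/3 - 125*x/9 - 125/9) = 3*(x^2 + 5*x + 4)/(3*x^2 - 10*x - 25)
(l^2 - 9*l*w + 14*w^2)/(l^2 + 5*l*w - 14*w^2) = (l - 7*w)/(l + 7*w)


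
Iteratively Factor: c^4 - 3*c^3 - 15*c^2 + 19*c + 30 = (c + 3)*(c^3 - 6*c^2 + 3*c + 10) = (c + 1)*(c + 3)*(c^2 - 7*c + 10) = (c - 5)*(c + 1)*(c + 3)*(c - 2)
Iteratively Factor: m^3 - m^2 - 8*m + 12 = (m - 2)*(m^2 + m - 6) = (m - 2)^2*(m + 3)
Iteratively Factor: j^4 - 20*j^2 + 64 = (j + 4)*(j^3 - 4*j^2 - 4*j + 16) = (j - 2)*(j + 4)*(j^2 - 2*j - 8) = (j - 4)*(j - 2)*(j + 4)*(j + 2)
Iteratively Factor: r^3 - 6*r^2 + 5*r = (r - 1)*(r^2 - 5*r) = r*(r - 1)*(r - 5)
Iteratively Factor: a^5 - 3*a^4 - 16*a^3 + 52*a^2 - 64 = (a + 1)*(a^4 - 4*a^3 - 12*a^2 + 64*a - 64) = (a - 2)*(a + 1)*(a^3 - 2*a^2 - 16*a + 32) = (a - 4)*(a - 2)*(a + 1)*(a^2 + 2*a - 8) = (a - 4)*(a - 2)*(a + 1)*(a + 4)*(a - 2)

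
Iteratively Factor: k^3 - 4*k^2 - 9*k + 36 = (k + 3)*(k^2 - 7*k + 12) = (k - 4)*(k + 3)*(k - 3)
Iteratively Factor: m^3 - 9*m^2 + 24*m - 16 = (m - 4)*(m^2 - 5*m + 4) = (m - 4)*(m - 1)*(m - 4)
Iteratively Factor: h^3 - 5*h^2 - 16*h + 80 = (h + 4)*(h^2 - 9*h + 20) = (h - 5)*(h + 4)*(h - 4)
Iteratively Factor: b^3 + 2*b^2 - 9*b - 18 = (b + 3)*(b^2 - b - 6) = (b + 2)*(b + 3)*(b - 3)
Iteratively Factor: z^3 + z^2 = (z)*(z^2 + z) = z*(z + 1)*(z)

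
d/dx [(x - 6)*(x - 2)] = 2*x - 8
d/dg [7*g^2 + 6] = 14*g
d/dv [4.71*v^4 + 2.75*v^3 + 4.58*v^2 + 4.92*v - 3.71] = 18.84*v^3 + 8.25*v^2 + 9.16*v + 4.92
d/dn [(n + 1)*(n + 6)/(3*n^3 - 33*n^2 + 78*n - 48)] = (-n^4 - 14*n^3 + 85*n^2 + 100*n - 268)/(3*(n^6 - 22*n^5 + 173*n^4 - 604*n^3 + 1028*n^2 - 832*n + 256))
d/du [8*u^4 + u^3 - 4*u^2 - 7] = u*(32*u^2 + 3*u - 8)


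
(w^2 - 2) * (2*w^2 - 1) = 2*w^4 - 5*w^2 + 2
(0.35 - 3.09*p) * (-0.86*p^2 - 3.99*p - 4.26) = 2.6574*p^3 + 12.0281*p^2 + 11.7669*p - 1.491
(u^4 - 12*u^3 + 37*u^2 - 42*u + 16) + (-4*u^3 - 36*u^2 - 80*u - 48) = u^4 - 16*u^3 + u^2 - 122*u - 32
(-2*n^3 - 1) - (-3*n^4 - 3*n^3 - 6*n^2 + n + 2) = 3*n^4 + n^3 + 6*n^2 - n - 3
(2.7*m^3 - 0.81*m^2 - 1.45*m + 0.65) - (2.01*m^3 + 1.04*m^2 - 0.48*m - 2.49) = 0.69*m^3 - 1.85*m^2 - 0.97*m + 3.14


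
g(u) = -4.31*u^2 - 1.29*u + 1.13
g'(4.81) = -42.75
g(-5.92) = -142.28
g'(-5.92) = 49.74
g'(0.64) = -6.81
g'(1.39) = -13.27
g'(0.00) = -1.29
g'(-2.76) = 22.50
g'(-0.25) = 0.86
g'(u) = -8.62*u - 1.29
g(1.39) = -8.99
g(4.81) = -104.79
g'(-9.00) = 76.29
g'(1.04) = -10.25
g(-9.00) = -336.37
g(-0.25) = 1.18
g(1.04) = -4.87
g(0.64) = -1.46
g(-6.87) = -193.43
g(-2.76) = -28.14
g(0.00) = 1.13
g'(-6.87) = 57.93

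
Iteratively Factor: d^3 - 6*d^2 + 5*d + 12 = (d - 3)*(d^2 - 3*d - 4) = (d - 4)*(d - 3)*(d + 1)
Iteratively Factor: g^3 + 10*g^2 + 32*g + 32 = (g + 2)*(g^2 + 8*g + 16) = (g + 2)*(g + 4)*(g + 4)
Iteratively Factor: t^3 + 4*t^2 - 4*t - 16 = (t + 2)*(t^2 + 2*t - 8) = (t + 2)*(t + 4)*(t - 2)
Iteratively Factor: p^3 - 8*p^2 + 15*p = (p - 5)*(p^2 - 3*p) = p*(p - 5)*(p - 3)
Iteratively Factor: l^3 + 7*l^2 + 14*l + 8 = (l + 1)*(l^2 + 6*l + 8) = (l + 1)*(l + 2)*(l + 4)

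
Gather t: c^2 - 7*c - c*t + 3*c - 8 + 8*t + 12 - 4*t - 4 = c^2 - 4*c + t*(4 - c)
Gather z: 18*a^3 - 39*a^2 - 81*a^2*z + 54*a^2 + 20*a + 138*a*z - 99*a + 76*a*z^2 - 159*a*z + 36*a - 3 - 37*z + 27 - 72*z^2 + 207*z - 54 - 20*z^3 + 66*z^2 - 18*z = 18*a^3 + 15*a^2 - 43*a - 20*z^3 + z^2*(76*a - 6) + z*(-81*a^2 - 21*a + 152) - 30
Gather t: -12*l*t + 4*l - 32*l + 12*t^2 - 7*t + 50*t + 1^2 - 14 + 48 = -28*l + 12*t^2 + t*(43 - 12*l) + 35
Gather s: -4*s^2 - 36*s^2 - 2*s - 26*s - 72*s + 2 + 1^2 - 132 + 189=-40*s^2 - 100*s + 60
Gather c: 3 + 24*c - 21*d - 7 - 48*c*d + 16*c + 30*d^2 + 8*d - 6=c*(40 - 48*d) + 30*d^2 - 13*d - 10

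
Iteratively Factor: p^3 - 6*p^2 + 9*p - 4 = (p - 4)*(p^2 - 2*p + 1) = (p - 4)*(p - 1)*(p - 1)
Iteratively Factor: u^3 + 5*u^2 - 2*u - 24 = (u + 4)*(u^2 + u - 6) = (u + 3)*(u + 4)*(u - 2)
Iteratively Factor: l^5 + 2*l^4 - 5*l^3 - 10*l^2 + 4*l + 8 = (l - 2)*(l^4 + 4*l^3 + 3*l^2 - 4*l - 4) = (l - 2)*(l + 2)*(l^3 + 2*l^2 - l - 2) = (l - 2)*(l + 2)^2*(l^2 - 1) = (l - 2)*(l - 1)*(l + 2)^2*(l + 1)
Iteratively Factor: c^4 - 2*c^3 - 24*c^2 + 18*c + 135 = (c - 3)*(c^3 + c^2 - 21*c - 45) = (c - 5)*(c - 3)*(c^2 + 6*c + 9) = (c - 5)*(c - 3)*(c + 3)*(c + 3)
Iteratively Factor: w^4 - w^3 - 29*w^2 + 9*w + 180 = (w - 5)*(w^3 + 4*w^2 - 9*w - 36) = (w - 5)*(w - 3)*(w^2 + 7*w + 12) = (w - 5)*(w - 3)*(w + 4)*(w + 3)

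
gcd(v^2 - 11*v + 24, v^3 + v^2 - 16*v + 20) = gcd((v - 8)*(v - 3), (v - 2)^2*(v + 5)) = 1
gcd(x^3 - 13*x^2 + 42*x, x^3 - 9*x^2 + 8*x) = x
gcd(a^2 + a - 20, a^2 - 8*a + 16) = a - 4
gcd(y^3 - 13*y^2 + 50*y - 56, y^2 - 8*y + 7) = y - 7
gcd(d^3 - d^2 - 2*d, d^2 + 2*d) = d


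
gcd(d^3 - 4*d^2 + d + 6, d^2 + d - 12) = d - 3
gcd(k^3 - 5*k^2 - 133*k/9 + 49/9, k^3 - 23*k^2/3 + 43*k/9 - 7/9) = k^2 - 22*k/3 + 7/3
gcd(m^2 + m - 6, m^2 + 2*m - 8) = m - 2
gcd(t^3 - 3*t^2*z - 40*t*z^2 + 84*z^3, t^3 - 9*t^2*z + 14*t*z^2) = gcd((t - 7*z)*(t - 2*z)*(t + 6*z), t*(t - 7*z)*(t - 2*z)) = t^2 - 9*t*z + 14*z^2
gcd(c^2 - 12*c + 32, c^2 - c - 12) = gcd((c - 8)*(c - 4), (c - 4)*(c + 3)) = c - 4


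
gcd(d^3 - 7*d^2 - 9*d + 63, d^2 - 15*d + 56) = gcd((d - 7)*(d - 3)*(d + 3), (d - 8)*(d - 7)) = d - 7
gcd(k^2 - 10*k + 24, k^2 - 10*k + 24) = k^2 - 10*k + 24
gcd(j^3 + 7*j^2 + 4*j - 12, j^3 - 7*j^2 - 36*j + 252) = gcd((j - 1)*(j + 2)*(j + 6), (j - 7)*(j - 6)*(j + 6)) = j + 6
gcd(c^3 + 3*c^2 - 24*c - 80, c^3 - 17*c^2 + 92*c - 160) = c - 5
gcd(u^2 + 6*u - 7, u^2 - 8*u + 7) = u - 1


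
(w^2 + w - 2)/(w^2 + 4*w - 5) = (w + 2)/(w + 5)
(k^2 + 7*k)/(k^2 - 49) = k/(k - 7)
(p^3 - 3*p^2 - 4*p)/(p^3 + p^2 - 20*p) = (p + 1)/(p + 5)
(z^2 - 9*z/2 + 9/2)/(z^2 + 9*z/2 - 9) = (z - 3)/(z + 6)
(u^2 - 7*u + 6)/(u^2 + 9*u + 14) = (u^2 - 7*u + 6)/(u^2 + 9*u + 14)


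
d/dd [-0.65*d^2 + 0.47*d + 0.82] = 0.47 - 1.3*d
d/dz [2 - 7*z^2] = -14*z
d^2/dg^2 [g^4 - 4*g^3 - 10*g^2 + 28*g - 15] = 12*g^2 - 24*g - 20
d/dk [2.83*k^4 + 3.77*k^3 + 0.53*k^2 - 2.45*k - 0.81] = 11.32*k^3 + 11.31*k^2 + 1.06*k - 2.45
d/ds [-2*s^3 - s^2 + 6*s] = -6*s^2 - 2*s + 6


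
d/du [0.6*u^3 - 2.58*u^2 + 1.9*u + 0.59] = 1.8*u^2 - 5.16*u + 1.9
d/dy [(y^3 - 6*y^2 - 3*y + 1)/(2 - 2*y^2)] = (-y^4 - 10*y - 3)/(2*(y^4 - 2*y^2 + 1))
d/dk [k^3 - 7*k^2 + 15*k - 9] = 3*k^2 - 14*k + 15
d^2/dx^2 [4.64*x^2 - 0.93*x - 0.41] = 9.28000000000000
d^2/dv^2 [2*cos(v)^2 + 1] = -4*cos(2*v)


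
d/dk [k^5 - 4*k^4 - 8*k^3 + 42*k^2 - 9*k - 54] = 5*k^4 - 16*k^3 - 24*k^2 + 84*k - 9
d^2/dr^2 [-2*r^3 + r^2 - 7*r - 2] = 2 - 12*r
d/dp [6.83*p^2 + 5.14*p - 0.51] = 13.66*p + 5.14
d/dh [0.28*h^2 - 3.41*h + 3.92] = 0.56*h - 3.41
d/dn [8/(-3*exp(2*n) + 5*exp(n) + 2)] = (48*exp(n) - 40)*exp(n)/(-3*exp(2*n) + 5*exp(n) + 2)^2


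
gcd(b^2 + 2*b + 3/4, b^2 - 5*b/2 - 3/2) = b + 1/2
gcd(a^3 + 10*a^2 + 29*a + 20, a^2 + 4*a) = a + 4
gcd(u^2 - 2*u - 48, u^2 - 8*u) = u - 8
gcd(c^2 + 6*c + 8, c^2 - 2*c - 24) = c + 4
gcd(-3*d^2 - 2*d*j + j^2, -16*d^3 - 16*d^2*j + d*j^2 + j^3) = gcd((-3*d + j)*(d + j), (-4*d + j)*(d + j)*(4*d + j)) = d + j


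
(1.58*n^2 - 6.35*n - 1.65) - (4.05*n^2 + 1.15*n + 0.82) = -2.47*n^2 - 7.5*n - 2.47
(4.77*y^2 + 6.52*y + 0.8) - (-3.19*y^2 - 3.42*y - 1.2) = 7.96*y^2 + 9.94*y + 2.0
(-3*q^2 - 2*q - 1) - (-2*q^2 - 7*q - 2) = -q^2 + 5*q + 1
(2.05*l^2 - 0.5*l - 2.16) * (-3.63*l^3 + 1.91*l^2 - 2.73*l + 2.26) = -7.4415*l^5 + 5.7305*l^4 + 1.2893*l^3 + 1.8724*l^2 + 4.7668*l - 4.8816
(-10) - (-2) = -8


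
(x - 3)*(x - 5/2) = x^2 - 11*x/2 + 15/2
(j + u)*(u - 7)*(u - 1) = j*u^2 - 8*j*u + 7*j + u^3 - 8*u^2 + 7*u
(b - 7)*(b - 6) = b^2 - 13*b + 42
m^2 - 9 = (m - 3)*(m + 3)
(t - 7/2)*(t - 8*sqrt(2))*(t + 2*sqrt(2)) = t^3 - 6*sqrt(2)*t^2 - 7*t^2/2 - 32*t + 21*sqrt(2)*t + 112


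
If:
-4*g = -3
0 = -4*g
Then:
No Solution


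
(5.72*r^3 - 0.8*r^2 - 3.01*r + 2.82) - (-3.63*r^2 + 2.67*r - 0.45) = 5.72*r^3 + 2.83*r^2 - 5.68*r + 3.27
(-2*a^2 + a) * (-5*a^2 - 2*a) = 10*a^4 - a^3 - 2*a^2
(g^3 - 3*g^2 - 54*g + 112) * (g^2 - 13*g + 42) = g^5 - 16*g^4 + 27*g^3 + 688*g^2 - 3724*g + 4704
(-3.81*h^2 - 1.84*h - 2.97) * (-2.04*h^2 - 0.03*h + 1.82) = 7.7724*h^4 + 3.8679*h^3 - 0.8202*h^2 - 3.2597*h - 5.4054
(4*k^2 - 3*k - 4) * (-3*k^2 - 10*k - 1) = -12*k^4 - 31*k^3 + 38*k^2 + 43*k + 4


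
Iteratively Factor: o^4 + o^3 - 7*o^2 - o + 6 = (o - 1)*(o^3 + 2*o^2 - 5*o - 6) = (o - 1)*(o + 1)*(o^2 + o - 6) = (o - 2)*(o - 1)*(o + 1)*(o + 3)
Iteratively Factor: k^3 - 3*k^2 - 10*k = (k)*(k^2 - 3*k - 10) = k*(k - 5)*(k + 2)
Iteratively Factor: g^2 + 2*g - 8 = (g - 2)*(g + 4)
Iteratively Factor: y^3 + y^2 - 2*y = (y - 1)*(y^2 + 2*y) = (y - 1)*(y + 2)*(y)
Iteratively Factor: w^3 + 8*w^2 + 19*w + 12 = (w + 1)*(w^2 + 7*w + 12) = (w + 1)*(w + 3)*(w + 4)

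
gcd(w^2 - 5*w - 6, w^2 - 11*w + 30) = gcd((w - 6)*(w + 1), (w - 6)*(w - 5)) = w - 6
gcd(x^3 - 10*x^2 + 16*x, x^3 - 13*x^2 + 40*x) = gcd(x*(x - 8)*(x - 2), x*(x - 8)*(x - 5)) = x^2 - 8*x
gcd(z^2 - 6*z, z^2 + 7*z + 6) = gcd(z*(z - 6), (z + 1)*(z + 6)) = 1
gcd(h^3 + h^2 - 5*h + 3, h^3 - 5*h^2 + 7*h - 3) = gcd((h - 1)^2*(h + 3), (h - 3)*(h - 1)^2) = h^2 - 2*h + 1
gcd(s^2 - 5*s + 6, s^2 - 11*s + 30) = 1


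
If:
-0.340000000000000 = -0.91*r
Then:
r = 0.37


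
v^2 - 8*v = v*(v - 8)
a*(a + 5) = a^2 + 5*a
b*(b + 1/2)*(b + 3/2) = b^3 + 2*b^2 + 3*b/4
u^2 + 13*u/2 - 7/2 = (u - 1/2)*(u + 7)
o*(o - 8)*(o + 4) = o^3 - 4*o^2 - 32*o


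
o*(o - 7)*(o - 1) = o^3 - 8*o^2 + 7*o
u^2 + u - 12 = (u - 3)*(u + 4)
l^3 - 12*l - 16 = (l - 4)*(l + 2)^2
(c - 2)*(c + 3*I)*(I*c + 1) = I*c^3 - 2*c^2 - 2*I*c^2 + 4*c + 3*I*c - 6*I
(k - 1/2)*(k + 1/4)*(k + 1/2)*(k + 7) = k^4 + 29*k^3/4 + 3*k^2/2 - 29*k/16 - 7/16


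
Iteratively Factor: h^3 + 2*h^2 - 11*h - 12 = (h + 1)*(h^2 + h - 12) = (h + 1)*(h + 4)*(h - 3)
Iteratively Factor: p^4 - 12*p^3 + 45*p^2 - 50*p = (p - 2)*(p^3 - 10*p^2 + 25*p) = p*(p - 2)*(p^2 - 10*p + 25) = p*(p - 5)*(p - 2)*(p - 5)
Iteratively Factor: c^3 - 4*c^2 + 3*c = (c - 3)*(c^2 - c) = c*(c - 3)*(c - 1)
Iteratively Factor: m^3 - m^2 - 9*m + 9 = (m - 3)*(m^2 + 2*m - 3) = (m - 3)*(m - 1)*(m + 3)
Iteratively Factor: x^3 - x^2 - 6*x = (x - 3)*(x^2 + 2*x) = (x - 3)*(x + 2)*(x)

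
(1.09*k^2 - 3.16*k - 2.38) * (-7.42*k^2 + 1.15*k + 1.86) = -8.0878*k^4 + 24.7007*k^3 + 16.053*k^2 - 8.6146*k - 4.4268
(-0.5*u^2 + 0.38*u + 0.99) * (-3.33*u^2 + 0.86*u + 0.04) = 1.665*u^4 - 1.6954*u^3 - 2.9899*u^2 + 0.8666*u + 0.0396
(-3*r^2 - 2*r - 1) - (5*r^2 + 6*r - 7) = -8*r^2 - 8*r + 6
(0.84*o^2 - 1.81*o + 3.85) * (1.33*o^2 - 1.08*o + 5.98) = 1.1172*o^4 - 3.3145*o^3 + 12.0985*o^2 - 14.9818*o + 23.023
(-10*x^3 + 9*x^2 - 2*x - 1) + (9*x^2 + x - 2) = -10*x^3 + 18*x^2 - x - 3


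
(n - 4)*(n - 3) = n^2 - 7*n + 12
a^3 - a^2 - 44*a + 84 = (a - 6)*(a - 2)*(a + 7)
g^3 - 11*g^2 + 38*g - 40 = (g - 5)*(g - 4)*(g - 2)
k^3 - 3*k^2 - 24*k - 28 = (k - 7)*(k + 2)^2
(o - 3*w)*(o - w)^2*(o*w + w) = o^4*w - 5*o^3*w^2 + o^3*w + 7*o^2*w^3 - 5*o^2*w^2 - 3*o*w^4 + 7*o*w^3 - 3*w^4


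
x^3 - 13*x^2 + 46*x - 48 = (x - 8)*(x - 3)*(x - 2)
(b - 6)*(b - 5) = b^2 - 11*b + 30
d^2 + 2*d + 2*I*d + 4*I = (d + 2)*(d + 2*I)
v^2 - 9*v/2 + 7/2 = (v - 7/2)*(v - 1)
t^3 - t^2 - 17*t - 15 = (t - 5)*(t + 1)*(t + 3)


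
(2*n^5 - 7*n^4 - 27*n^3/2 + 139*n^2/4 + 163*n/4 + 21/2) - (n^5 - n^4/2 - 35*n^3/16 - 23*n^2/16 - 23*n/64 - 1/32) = n^5 - 13*n^4/2 - 181*n^3/16 + 579*n^2/16 + 2631*n/64 + 337/32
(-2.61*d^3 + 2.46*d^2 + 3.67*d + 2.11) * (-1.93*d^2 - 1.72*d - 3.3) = 5.0373*d^5 - 0.2586*d^4 - 2.7013*d^3 - 18.5027*d^2 - 15.7402*d - 6.963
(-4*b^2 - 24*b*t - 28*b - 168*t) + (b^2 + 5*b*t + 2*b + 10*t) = -3*b^2 - 19*b*t - 26*b - 158*t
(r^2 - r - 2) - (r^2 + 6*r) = -7*r - 2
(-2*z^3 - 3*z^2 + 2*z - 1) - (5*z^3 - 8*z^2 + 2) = -7*z^3 + 5*z^2 + 2*z - 3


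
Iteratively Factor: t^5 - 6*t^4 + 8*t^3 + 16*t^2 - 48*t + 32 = (t - 2)*(t^4 - 4*t^3 + 16*t - 16) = (t - 2)^2*(t^3 - 2*t^2 - 4*t + 8) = (t - 2)^3*(t^2 - 4) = (t - 2)^4*(t + 2)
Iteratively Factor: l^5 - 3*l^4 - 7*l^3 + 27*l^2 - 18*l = (l - 1)*(l^4 - 2*l^3 - 9*l^2 + 18*l) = l*(l - 1)*(l^3 - 2*l^2 - 9*l + 18) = l*(l - 2)*(l - 1)*(l^2 - 9) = l*(l - 3)*(l - 2)*(l - 1)*(l + 3)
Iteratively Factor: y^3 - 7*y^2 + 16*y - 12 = (y - 2)*(y^2 - 5*y + 6) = (y - 2)^2*(y - 3)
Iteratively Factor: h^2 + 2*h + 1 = (h + 1)*(h + 1)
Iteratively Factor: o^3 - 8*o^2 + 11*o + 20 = (o - 4)*(o^2 - 4*o - 5) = (o - 5)*(o - 4)*(o + 1)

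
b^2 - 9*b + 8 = (b - 8)*(b - 1)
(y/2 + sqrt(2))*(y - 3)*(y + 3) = y^3/2 + sqrt(2)*y^2 - 9*y/2 - 9*sqrt(2)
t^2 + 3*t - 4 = (t - 1)*(t + 4)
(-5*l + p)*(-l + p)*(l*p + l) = 5*l^3*p + 5*l^3 - 6*l^2*p^2 - 6*l^2*p + l*p^3 + l*p^2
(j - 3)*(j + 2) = j^2 - j - 6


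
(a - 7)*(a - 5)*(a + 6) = a^3 - 6*a^2 - 37*a + 210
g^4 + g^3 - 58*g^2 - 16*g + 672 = (g - 6)*(g - 4)*(g + 4)*(g + 7)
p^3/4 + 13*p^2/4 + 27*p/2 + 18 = (p/4 + 1)*(p + 3)*(p + 6)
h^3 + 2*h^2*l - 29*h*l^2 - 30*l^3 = (h - 5*l)*(h + l)*(h + 6*l)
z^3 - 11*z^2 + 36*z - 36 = (z - 6)*(z - 3)*(z - 2)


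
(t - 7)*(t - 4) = t^2 - 11*t + 28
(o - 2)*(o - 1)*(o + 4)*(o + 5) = o^4 + 6*o^3 - 5*o^2 - 42*o + 40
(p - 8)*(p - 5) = p^2 - 13*p + 40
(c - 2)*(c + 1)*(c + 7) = c^3 + 6*c^2 - 9*c - 14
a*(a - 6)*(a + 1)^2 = a^4 - 4*a^3 - 11*a^2 - 6*a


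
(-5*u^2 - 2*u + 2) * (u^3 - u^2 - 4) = -5*u^5 + 3*u^4 + 4*u^3 + 18*u^2 + 8*u - 8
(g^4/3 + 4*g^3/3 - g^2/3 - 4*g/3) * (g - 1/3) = g^5/3 + 11*g^4/9 - 7*g^3/9 - 11*g^2/9 + 4*g/9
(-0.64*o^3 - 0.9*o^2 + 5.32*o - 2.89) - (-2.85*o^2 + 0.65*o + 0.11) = -0.64*o^3 + 1.95*o^2 + 4.67*o - 3.0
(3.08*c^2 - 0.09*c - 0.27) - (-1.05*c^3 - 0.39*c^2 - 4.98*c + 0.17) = 1.05*c^3 + 3.47*c^2 + 4.89*c - 0.44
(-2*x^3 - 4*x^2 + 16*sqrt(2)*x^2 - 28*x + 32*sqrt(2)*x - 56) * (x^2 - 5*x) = -2*x^5 + 6*x^4 + 16*sqrt(2)*x^4 - 48*sqrt(2)*x^3 - 8*x^3 - 160*sqrt(2)*x^2 + 84*x^2 + 280*x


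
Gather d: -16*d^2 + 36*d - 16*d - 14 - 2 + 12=-16*d^2 + 20*d - 4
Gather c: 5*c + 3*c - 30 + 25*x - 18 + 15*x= 8*c + 40*x - 48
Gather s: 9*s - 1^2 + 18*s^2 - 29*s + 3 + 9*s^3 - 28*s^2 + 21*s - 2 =9*s^3 - 10*s^2 + s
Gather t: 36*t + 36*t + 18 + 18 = 72*t + 36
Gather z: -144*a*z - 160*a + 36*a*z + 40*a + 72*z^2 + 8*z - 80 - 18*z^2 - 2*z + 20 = -120*a + 54*z^2 + z*(6 - 108*a) - 60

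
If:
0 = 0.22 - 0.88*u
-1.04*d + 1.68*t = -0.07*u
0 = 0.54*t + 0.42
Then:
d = -1.24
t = -0.78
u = 0.25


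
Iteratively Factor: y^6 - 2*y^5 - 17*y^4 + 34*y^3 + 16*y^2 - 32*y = (y)*(y^5 - 2*y^4 - 17*y^3 + 34*y^2 + 16*y - 32) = y*(y - 2)*(y^4 - 17*y^2 + 16) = y*(y - 2)*(y - 1)*(y^3 + y^2 - 16*y - 16) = y*(y - 2)*(y - 1)*(y + 4)*(y^2 - 3*y - 4) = y*(y - 4)*(y - 2)*(y - 1)*(y + 4)*(y + 1)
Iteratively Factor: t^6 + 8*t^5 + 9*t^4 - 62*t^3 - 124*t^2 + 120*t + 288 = (t + 3)*(t^5 + 5*t^4 - 6*t^3 - 44*t^2 + 8*t + 96) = (t + 3)*(t + 4)*(t^4 + t^3 - 10*t^2 - 4*t + 24) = (t + 3)^2*(t + 4)*(t^3 - 2*t^2 - 4*t + 8) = (t - 2)*(t + 3)^2*(t + 4)*(t^2 - 4) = (t - 2)^2*(t + 3)^2*(t + 4)*(t + 2)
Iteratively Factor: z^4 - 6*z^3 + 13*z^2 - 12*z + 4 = (z - 2)*(z^3 - 4*z^2 + 5*z - 2) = (z - 2)*(z - 1)*(z^2 - 3*z + 2) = (z - 2)*(z - 1)^2*(z - 2)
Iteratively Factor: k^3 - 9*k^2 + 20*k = (k - 5)*(k^2 - 4*k) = (k - 5)*(k - 4)*(k)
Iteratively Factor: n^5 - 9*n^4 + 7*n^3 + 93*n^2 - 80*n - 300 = (n - 5)*(n^4 - 4*n^3 - 13*n^2 + 28*n + 60) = (n - 5)^2*(n^3 + n^2 - 8*n - 12) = (n - 5)^2*(n - 3)*(n^2 + 4*n + 4) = (n - 5)^2*(n - 3)*(n + 2)*(n + 2)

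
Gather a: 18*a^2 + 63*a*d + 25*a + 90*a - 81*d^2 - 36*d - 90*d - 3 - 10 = 18*a^2 + a*(63*d + 115) - 81*d^2 - 126*d - 13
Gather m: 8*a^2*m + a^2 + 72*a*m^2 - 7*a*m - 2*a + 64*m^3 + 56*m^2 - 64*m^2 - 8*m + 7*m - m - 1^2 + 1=a^2 - 2*a + 64*m^3 + m^2*(72*a - 8) + m*(8*a^2 - 7*a - 2)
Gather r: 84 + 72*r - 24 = 72*r + 60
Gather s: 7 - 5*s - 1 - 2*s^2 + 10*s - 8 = -2*s^2 + 5*s - 2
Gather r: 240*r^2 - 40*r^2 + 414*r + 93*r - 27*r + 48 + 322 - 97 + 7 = 200*r^2 + 480*r + 280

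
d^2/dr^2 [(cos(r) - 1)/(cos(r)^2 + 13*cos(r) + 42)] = (-9*(1 - cos(2*r))^2*cos(r) + 17*(1 - cos(2*r))^2 - 9679*cos(r) + 1150*cos(2*r) + 285*cos(3*r) + 2*cos(5*r) - 4302)/(4*(cos(r) + 6)^3*(cos(r) + 7)^3)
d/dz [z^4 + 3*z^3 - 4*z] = 4*z^3 + 9*z^2 - 4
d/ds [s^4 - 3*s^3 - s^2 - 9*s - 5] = 4*s^3 - 9*s^2 - 2*s - 9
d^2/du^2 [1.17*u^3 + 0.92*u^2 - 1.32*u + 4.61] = 7.02*u + 1.84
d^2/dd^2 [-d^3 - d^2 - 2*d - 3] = -6*d - 2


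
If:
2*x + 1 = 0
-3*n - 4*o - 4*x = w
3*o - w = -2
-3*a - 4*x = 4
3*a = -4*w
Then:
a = -2/3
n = 7/6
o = -1/2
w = 1/2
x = -1/2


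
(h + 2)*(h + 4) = h^2 + 6*h + 8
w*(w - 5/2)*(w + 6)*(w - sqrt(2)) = w^4 - sqrt(2)*w^3 + 7*w^3/2 - 15*w^2 - 7*sqrt(2)*w^2/2 + 15*sqrt(2)*w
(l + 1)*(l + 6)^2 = l^3 + 13*l^2 + 48*l + 36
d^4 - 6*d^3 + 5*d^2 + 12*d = d*(d - 4)*(d - 3)*(d + 1)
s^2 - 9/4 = (s - 3/2)*(s + 3/2)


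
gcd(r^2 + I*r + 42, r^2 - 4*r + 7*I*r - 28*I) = r + 7*I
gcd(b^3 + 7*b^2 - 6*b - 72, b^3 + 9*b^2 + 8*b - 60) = b + 6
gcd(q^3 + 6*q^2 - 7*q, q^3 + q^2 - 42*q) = q^2 + 7*q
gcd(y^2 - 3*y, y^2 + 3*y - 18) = y - 3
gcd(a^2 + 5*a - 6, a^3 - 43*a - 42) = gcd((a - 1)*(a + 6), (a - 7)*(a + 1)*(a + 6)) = a + 6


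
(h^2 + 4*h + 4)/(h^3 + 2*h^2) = (h + 2)/h^2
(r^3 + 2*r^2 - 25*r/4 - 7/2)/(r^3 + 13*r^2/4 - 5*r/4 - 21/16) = 4*(r - 2)/(4*r - 3)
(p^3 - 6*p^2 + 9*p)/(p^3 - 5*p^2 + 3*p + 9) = p/(p + 1)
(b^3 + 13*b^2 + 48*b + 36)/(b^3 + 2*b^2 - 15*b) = (b^3 + 13*b^2 + 48*b + 36)/(b*(b^2 + 2*b - 15))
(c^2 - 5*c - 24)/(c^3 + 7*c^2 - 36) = (c - 8)/(c^2 + 4*c - 12)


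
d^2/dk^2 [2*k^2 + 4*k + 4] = 4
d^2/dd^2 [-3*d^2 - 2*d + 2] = -6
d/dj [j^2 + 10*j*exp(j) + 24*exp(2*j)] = 10*j*exp(j) + 2*j + 48*exp(2*j) + 10*exp(j)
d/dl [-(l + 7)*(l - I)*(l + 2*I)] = -3*l^2 - 2*l*(7 + I) - 2 - 7*I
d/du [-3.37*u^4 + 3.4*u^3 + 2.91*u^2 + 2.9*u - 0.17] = -13.48*u^3 + 10.2*u^2 + 5.82*u + 2.9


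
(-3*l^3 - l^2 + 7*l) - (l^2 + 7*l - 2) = -3*l^3 - 2*l^2 + 2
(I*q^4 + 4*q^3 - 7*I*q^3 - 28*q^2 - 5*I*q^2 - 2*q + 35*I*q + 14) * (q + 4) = I*q^5 + 4*q^4 - 3*I*q^4 - 12*q^3 - 33*I*q^3 - 114*q^2 + 15*I*q^2 + 6*q + 140*I*q + 56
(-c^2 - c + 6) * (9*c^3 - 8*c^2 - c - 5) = -9*c^5 - c^4 + 63*c^3 - 42*c^2 - c - 30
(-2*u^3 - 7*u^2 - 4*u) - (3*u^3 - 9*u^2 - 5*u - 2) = -5*u^3 + 2*u^2 + u + 2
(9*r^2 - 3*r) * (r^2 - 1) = 9*r^4 - 3*r^3 - 9*r^2 + 3*r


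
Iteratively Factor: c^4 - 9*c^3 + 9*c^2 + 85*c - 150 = (c - 2)*(c^3 - 7*c^2 - 5*c + 75) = (c - 5)*(c - 2)*(c^2 - 2*c - 15) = (c - 5)*(c - 2)*(c + 3)*(c - 5)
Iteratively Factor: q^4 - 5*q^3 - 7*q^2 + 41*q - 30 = (q - 1)*(q^3 - 4*q^2 - 11*q + 30) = (q - 2)*(q - 1)*(q^2 - 2*q - 15) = (q - 2)*(q - 1)*(q + 3)*(q - 5)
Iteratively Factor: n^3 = (n)*(n^2) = n^2*(n)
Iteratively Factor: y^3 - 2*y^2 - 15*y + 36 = (y + 4)*(y^2 - 6*y + 9) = (y - 3)*(y + 4)*(y - 3)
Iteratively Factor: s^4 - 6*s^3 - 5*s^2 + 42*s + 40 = (s + 1)*(s^3 - 7*s^2 + 2*s + 40) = (s - 4)*(s + 1)*(s^2 - 3*s - 10) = (s - 5)*(s - 4)*(s + 1)*(s + 2)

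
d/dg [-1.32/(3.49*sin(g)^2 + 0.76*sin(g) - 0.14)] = (9.2136*sin(g) + 1.0032)*cos(g)/(3.49*sin(g)^2 + 0.76*sin(g) - 0.14)^2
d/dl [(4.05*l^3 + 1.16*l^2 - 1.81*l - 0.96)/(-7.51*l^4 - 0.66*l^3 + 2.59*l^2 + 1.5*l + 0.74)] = (30.4155*l^6 + 17.4232*l^5 - 29.5242*l^4 - 19.0776*l^3 + 13.5181*l^2 + 6.6896*l + 0.1006)/(56.4001*l^8 + 9.9132*l^7 - 38.4662*l^6 - 25.9488*l^5 - 6.3867*l^4 + 6.7932*l^3 + 6.0832*l^2 + 2.22*l + 0.5476)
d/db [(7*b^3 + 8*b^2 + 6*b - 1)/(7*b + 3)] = (98*b^3 + 119*b^2 + 48*b + 25)/(49*b^2 + 42*b + 9)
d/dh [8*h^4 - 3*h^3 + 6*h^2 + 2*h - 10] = 32*h^3 - 9*h^2 + 12*h + 2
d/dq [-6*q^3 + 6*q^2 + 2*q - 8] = -18*q^2 + 12*q + 2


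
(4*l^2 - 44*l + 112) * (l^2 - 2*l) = 4*l^4 - 52*l^3 + 200*l^2 - 224*l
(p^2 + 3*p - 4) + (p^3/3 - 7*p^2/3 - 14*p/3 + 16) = p^3/3 - 4*p^2/3 - 5*p/3 + 12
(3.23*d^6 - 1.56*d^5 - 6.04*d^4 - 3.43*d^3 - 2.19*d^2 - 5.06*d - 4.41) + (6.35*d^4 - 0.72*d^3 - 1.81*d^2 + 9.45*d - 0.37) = 3.23*d^6 - 1.56*d^5 + 0.31*d^4 - 4.15*d^3 - 4.0*d^2 + 4.39*d - 4.78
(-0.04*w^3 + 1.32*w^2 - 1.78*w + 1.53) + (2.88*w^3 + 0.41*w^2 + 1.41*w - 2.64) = 2.84*w^3 + 1.73*w^2 - 0.37*w - 1.11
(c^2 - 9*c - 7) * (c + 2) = c^3 - 7*c^2 - 25*c - 14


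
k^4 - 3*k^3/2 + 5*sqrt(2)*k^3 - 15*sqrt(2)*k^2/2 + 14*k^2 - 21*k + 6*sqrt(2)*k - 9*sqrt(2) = (k - 3/2)*(k + sqrt(2))^2*(k + 3*sqrt(2))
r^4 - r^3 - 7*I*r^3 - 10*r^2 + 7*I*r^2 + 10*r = r*(r - 1)*(r - 5*I)*(r - 2*I)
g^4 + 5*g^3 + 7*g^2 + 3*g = g*(g + 1)^2*(g + 3)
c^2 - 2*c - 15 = (c - 5)*(c + 3)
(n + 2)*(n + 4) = n^2 + 6*n + 8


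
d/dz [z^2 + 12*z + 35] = 2*z + 12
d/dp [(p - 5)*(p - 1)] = 2*p - 6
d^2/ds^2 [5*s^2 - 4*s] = 10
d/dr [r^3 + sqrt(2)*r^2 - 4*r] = 3*r^2 + 2*sqrt(2)*r - 4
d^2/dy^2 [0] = 0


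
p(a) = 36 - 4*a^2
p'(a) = -8*a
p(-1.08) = 31.33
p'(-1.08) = 8.64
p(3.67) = -17.88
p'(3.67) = -29.36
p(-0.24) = 35.77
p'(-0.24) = 1.92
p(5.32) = -77.21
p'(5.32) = -42.56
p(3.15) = -3.69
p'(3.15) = -25.20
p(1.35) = 28.71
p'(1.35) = -10.80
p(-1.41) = 28.05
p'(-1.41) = 11.28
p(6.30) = -122.76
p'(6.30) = -50.40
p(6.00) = -108.00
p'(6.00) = -48.00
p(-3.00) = 0.00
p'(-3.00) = 24.00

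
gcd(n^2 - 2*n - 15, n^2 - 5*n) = n - 5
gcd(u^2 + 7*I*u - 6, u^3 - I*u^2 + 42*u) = u + 6*I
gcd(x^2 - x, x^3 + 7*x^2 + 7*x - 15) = x - 1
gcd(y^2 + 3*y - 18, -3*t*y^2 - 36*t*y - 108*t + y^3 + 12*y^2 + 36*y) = y + 6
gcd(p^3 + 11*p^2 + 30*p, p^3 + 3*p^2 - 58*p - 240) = p^2 + 11*p + 30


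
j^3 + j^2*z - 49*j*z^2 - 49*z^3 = (j - 7*z)*(j + z)*(j + 7*z)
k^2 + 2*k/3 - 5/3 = (k - 1)*(k + 5/3)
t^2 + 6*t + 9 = (t + 3)^2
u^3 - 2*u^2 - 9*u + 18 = (u - 3)*(u - 2)*(u + 3)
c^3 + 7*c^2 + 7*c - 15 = (c - 1)*(c + 3)*(c + 5)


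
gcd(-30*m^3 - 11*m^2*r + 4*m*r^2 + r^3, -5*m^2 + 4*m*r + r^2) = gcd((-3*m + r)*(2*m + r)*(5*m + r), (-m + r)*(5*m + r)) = 5*m + r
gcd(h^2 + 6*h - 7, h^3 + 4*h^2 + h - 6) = h - 1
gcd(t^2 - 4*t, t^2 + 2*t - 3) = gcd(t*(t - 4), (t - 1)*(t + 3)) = 1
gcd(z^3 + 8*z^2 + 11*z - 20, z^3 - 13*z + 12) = z^2 + 3*z - 4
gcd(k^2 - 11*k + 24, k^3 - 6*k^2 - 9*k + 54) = k - 3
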